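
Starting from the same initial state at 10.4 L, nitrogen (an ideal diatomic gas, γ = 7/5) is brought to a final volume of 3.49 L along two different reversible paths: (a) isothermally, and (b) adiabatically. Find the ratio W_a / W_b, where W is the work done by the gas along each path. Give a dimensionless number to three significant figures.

W_a / W_b ≈ 0.797

Path (a) isothermal: W = P₁V₁ ln(V₂/V₁) → W_a/(P₁V₁) = -1.092.
Path (b) adiabatic: W = P₁V₁(1 − (V₁/V₂)^(γ−1))/(γ−1) → W_b/(P₁V₁) = -1.369.
W_a / W_b = -1.092 / -1.369 = 0.7975.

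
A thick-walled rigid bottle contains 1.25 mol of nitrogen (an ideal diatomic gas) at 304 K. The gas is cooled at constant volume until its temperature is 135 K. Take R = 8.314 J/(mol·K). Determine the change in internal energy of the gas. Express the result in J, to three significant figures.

Constant volume ⇒ W = 0, so Q = ΔU = nCᵥΔT with Cᵥ = 5R/2 = 20.79 J/(mol·K).
ΔU = (1.25)(20.79)(135 − 304) = -4391 J.

ΔU ≈ -4390 J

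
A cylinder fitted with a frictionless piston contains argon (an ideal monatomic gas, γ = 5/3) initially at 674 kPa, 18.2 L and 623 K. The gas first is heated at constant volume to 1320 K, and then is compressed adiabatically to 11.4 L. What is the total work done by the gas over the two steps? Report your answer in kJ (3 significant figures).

Step 1 (isochoric): W = 0 (constant volume).
After step 1: P = 1428 kPa (V unchanged).
Step 2 (adiabatic): W = (P₁V₁ − P₂V₂)/(γ−1) = (25991 − 35503)/0.667 = -14268 J.
W_total = 0 − 14268 = -14268 J.

W_total ≈ -14.3 kJ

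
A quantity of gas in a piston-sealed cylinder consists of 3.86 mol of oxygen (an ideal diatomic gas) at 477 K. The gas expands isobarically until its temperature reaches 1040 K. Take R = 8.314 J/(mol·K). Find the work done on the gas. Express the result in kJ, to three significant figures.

W ≈ -18.1 kJ

Isobaric: W = P ΔV = nR ΔT.
W = (3.86)(8.314)(1040 − 477) = 18068 J.
Work on gas = −W_by = -18068 J.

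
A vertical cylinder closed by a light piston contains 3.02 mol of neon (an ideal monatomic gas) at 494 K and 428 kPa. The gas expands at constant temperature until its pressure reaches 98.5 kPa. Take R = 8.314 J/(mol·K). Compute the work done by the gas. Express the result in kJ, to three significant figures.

W ≈ 18.2 kJ

Isothermal process: W = nRT ln(V₂/V₁) = nRT ln(P₁/P₂).
W = (3.02)(8.314)(494) × ln(428/98.5)
  = 12403 × ln(4.345) = 12403 × 1.469
W_by_gas = 18222 J.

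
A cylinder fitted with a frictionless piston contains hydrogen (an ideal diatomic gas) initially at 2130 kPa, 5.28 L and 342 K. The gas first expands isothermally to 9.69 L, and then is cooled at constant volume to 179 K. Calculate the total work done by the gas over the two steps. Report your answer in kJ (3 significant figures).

W_total ≈ 6.83 kJ

Step 1 (isothermal): W = P₁V₁ ln(V₂/V₁) = (11246) ln(9.69/5.28) = 6828 J.
Step 2 (isochoric): W = 0 (constant volume).
W_total = 6828 + 0 = 6828 J.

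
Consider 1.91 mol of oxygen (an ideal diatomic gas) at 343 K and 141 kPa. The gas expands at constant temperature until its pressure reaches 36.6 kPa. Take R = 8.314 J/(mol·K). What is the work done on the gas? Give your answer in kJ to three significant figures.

Isothermal process: W = nRT ln(V₂/V₁) = nRT ln(P₁/P₂).
W = (1.91)(8.314)(343) × ln(141/36.6)
  = 5447 × ln(3.852) = 5447 × 1.349
W_by_gas = 7346 J; work on gas = −W_by = -7346 J.

W ≈ -7.35 kJ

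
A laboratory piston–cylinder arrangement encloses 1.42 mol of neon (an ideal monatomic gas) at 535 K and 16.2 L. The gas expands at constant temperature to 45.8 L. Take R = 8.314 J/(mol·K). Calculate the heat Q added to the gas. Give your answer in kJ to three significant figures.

Isothermal ⇒ ΔU = 0, so Q = W = nRT ln(V₂/V₁).
Q = (1.42)(8.314)(535) ln(45.8/16.2) = 6316 × 1.039 = 6564 J.

Q ≈ 6.56 kJ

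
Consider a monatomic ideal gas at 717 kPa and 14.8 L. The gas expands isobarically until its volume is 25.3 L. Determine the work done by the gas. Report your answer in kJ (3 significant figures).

Isobaric: W = P ΔV.
W = (717 kPa)(25.3 − 14.8 L) = (717)(10.5) = 7528 J.

W ≈ 7.53 kJ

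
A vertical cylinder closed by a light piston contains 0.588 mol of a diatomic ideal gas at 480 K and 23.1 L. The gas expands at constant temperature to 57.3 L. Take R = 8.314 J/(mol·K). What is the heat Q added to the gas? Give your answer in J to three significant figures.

Isothermal ⇒ ΔU = 0, so Q = W = nRT ln(V₂/V₁).
Q = (0.588)(8.314)(480) ln(57.3/23.1) = 2347 × 0.9085 = 2132 J.

Q ≈ 2130 J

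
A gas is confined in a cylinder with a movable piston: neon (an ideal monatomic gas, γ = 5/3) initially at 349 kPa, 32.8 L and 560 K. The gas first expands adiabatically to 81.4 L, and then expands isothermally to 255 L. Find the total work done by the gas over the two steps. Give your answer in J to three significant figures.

W_total ≈ 14900 J

Step 1 (adiabatic): W = (P₁V₁ − P₂V₂)/(γ−1) = (11447 − 6245)/0.667 = 7803 J.
After step 1: P = 76.72 kPa, V = 81.4 L, T = 305.5 K.
Step 2 (isothermal): W = P₁V₁ ln(V₂/V₁) = (6245) ln(255/81.4) = 7131 J.
W_total = 7803 + 7131 = 14934 J.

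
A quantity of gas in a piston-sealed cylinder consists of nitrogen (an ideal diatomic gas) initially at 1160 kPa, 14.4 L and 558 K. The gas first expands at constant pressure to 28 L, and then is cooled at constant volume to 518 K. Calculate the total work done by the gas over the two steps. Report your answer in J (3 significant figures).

W_total ≈ 15800 J

Step 1 (isobaric): W = PΔV = (1160 kPa)(28 − 14.4 L) = 15776 J.
Step 2 (isochoric): W = 0 (constant volume).
W_total = 15776 + 0 = 15776 J.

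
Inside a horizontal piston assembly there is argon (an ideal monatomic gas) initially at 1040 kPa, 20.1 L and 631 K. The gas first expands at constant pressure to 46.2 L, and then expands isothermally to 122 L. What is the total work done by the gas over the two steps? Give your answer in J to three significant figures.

Step 1 (isobaric): W = PΔV = (1040 kPa)(46.2 − 20.1 L) = 27144 J.
After step 1: P = 1040 kPa, V = 46.2 L, T = 1450 K.
Step 2 (isothermal): W = P₁V₁ ln(V₂/V₁) = (48048) ln(122/46.2) = 46657 J.
W_total = 27144 + 46657 = 73801 J.

W_total ≈ 73800 J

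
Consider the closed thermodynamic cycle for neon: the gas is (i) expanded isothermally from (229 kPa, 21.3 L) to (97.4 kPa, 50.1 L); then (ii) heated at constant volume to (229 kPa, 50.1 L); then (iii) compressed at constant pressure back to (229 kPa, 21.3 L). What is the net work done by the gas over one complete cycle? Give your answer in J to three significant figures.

W_net ≈ -2420 J

Leg (i): W = PᵢVᵢ ln(V_f/Vᵢ) = (4878) ln(50.1/21.3) = 4172 J.
Leg (ii): W = 0.
Leg (iii): W = PΔV = (229)(21.3 − 50.1) = -6595 J.
W_net = 4172 − 6595 = -2423 J.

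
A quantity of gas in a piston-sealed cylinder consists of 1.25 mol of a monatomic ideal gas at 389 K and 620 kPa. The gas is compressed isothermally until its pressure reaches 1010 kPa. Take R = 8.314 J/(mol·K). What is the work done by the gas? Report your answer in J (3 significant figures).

Isothermal process: W = nRT ln(V₂/V₁) = nRT ln(P₁/P₂).
W = (1.25)(8.314)(389) × ln(620/1010)
  = 4043 × ln(0.6139) = 4043 × -0.488
W_by_gas = -1973 J.

W ≈ -1970 J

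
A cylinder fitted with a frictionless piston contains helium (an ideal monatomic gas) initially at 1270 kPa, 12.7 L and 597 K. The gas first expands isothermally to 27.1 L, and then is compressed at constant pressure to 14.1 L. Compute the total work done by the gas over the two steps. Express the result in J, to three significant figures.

Step 1 (isothermal): W = P₁V₁ ln(V₂/V₁) = (16129) ln(27.1/12.7) = 12225 J.
After step 1: P = 595.2 kPa, V = 27.1 L, T = 597 K.
Step 2 (isobaric): W = PΔV = (595.2 kPa)(14.1 − 27.1 L) = -7737 J.
W_total = 12225 − 7737 = 4488 J.

W_total ≈ 4490 J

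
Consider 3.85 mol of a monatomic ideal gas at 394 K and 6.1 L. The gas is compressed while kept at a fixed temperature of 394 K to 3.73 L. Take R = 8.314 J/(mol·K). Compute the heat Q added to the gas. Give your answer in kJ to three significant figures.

Isothermal ⇒ ΔU = 0, so Q = W = nRT ln(V₂/V₁).
Q = (3.85)(8.314)(394) ln(3.73/6.1) = 12612 × -0.4919 = -6203 J.

Q ≈ -6.20 kJ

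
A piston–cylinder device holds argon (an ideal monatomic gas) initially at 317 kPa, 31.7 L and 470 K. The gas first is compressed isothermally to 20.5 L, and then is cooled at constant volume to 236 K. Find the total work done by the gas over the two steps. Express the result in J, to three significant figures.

W_total ≈ -4380 J

Step 1 (isothermal): W = P₁V₁ ln(V₂/V₁) = (10049) ln(20.5/31.7) = -4380 J.
Step 2 (isochoric): W = 0 (constant volume).
W_total = -4380 + 0 = -4380 J.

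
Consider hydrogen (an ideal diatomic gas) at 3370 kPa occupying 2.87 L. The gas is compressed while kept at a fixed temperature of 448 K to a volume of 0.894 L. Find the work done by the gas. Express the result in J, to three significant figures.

W ≈ -11300 J

Isothermal: W = nRT ln(V₂/V₁) = P₁V₁ ln(V₂/V₁).
P₁V₁ = (3370 kPa)(2.87 L) = 9672 J.
W = 9672 × ln(0.894/2.87) = 9672 × -1.166
W_by_gas = -11281 J.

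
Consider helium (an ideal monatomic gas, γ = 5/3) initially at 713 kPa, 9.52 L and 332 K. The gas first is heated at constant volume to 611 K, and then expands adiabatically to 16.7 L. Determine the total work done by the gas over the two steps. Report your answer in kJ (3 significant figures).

W_total ≈ 5.86 kJ

Step 1 (isochoric): W = 0 (constant volume).
After step 1: P = 1312 kPa (V unchanged).
Step 2 (adiabatic): W = (P₁V₁ − P₂V₂)/(γ−1) = (12492 − 8588)/0.667 = 5855 J.
W_total = 0 + 5855 = 5855 J.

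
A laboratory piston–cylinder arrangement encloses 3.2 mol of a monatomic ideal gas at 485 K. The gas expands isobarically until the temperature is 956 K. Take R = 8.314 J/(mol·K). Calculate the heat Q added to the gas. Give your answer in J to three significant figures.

Isobaric: W = nRΔT = (3.2)(8.314)(471) = 12531 J.
ΔU = nCᵥΔT with Cᵥ = 3R/2: ΔU = (3.2)(12.47)(471) = 18796 J.
Q = ΔU + W = 18796 + 12531 = 31327 J.

Q ≈ 31300 J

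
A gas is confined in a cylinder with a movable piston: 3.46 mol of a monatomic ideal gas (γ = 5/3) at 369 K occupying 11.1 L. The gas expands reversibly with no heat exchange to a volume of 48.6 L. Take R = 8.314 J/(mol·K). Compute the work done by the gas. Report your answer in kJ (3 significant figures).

W ≈ 9.97 kJ

Adiabatic: TV^(γ−1) = const with γ = 5/3.
T₂ = T₁ (V₁/V₂)^(γ−1) = 369 × (11.1/48.6)^0.667 = 369 × 0.3736 = 137.9 K.
W_by = nCᵥ(T₁ − T₂) = (3.46)(12.47)(369 − 137.9) = 9973 J.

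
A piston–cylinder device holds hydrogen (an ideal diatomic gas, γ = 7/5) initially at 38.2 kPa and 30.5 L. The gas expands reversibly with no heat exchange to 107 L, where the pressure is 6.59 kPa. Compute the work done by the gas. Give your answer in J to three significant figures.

W ≈ 1150 J

Adiabatic: W = (P₁V₁ − P₂V₂)/(γ − 1) with γ = 7/5.
P₁V₁ = 1165 J, P₂V₂ = 705.1 J.
W = (1165 − 705.1) / 0.4 = 1150 J.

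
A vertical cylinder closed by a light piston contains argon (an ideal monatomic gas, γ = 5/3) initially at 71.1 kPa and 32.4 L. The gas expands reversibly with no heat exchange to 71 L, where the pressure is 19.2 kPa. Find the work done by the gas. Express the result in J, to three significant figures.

W ≈ 1410 J

Adiabatic: W = (P₁V₁ − P₂V₂)/(γ − 1) with γ = 5/3.
P₁V₁ = 2304 J, P₂V₂ = 1363 J.
W = (2304 − 1363) / 0.6667 = 1411 J.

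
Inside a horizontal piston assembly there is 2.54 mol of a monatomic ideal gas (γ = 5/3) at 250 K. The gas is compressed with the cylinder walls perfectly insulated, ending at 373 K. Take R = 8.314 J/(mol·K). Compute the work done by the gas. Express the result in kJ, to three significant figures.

W ≈ -3.90 kJ

Adiabatic ⇒ Q = 0, so W_by = −ΔU = nCᵥ(T₁ − T₂).
Cᵥ = 3R/2 = 12.47 J/(mol·K).
W = (2.54)(12.47)(250 − 373) = -3896 J.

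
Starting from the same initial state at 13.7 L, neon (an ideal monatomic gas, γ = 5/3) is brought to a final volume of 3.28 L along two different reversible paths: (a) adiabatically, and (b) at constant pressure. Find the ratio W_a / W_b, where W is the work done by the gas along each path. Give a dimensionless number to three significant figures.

W_a / W_b ≈ 3.14

Path (a) adiabatic: W = P₁V₁(1 − (V₁/V₂)^(γ−1))/(γ−1) → W_a/(P₁V₁) = -2.39.
Path (b) isobaric: W = P₁(V₂ − V₁) → W_b/(P₁V₁) = -0.7606.
W_a / W_b = -2.39 / -0.7606 = 3.143.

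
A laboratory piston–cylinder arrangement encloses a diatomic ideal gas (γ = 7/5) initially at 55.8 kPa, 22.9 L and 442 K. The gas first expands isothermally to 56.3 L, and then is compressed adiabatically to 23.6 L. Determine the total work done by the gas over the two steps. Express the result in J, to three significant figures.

Step 1 (isothermal): W = P₁V₁ ln(V₂/V₁) = (1278) ln(56.3/22.9) = 1149 J.
After step 1: P = 22.7 kPa, V = 56.3 L, T = 442 K.
Step 2 (adiabatic): W = (P₁V₁ − P₂V₂)/(γ−1) = (1278 − 1809)/0.4 = -1329 J.
W_total = 1149 − 1329 = -179.2 J.

W_total ≈ -179 J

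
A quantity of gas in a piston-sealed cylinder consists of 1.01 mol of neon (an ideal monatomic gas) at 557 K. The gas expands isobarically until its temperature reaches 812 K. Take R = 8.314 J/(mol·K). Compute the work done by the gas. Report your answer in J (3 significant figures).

W ≈ 2140 J

Isobaric: W = P ΔV = nR ΔT.
W = (1.01)(8.314)(812 − 557) = 2141 J.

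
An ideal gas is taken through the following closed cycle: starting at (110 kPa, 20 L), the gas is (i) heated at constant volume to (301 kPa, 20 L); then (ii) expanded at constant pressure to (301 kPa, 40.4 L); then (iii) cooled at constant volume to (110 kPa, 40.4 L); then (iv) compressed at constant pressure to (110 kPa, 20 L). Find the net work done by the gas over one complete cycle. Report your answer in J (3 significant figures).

W_net ≈ 3900 J

Constant-volume legs do no work.
W(ii) = (301)(40.4 − 20) = 6140 J; W(iv) = (110)(20 − 40.4) = -2244 J.
W_net = 6140 − 2244 = 3896 J (the clockwise enclosed area).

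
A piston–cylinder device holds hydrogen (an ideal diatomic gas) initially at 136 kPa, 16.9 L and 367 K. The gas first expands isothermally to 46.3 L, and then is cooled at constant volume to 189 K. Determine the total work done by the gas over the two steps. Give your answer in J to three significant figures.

Step 1 (isothermal): W = P₁V₁ ln(V₂/V₁) = (2298) ln(46.3/16.9) = 2316 J.
Step 2 (isochoric): W = 0 (constant volume).
W_total = 2316 + 0 = 2316 J.

W_total ≈ 2320 J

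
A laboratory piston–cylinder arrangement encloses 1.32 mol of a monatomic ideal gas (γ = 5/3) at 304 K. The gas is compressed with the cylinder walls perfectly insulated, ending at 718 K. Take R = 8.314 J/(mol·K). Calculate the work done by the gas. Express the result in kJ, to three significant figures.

W ≈ -6.82 kJ

Adiabatic ⇒ Q = 0, so W_by = −ΔU = nCᵥ(T₁ − T₂).
Cᵥ = 3R/2 = 12.47 J/(mol·K).
W = (1.32)(12.47)(304 − 718) = -6815 J.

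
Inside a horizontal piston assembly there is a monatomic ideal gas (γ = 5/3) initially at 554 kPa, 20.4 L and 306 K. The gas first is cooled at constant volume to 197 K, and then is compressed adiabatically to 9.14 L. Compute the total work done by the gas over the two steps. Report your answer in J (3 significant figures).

Step 1 (isochoric): W = 0 (constant volume).
After step 1: P = 356.7 kPa (V unchanged).
Step 2 (adiabatic): W = (P₁V₁ − P₂V₂)/(γ−1) = (7276 − 12426)/0.667 = -7726 J.
W_total = 0 − 7726 = -7726 J.

W_total ≈ -7730 J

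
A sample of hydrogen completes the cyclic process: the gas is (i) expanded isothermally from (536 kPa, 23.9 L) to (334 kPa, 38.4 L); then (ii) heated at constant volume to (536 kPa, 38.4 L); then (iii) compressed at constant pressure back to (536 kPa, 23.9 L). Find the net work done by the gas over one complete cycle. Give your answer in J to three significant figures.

W_net ≈ -1700 J

Leg (i): W = PᵢVᵢ ln(V_f/Vᵢ) = (12810) ln(38.4/23.9) = 6074 J.
Leg (ii): W = 0.
Leg (iii): W = PΔV = (536)(23.9 − 38.4) = -7772 J.
W_net = 6074 − 7772 = -1698 J.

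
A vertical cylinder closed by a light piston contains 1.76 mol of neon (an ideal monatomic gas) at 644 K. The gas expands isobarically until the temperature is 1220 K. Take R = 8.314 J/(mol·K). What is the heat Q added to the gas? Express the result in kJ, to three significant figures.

Q ≈ 21.1 kJ

Isobaric: W = nRΔT = (1.76)(8.314)(576) = 8428 J.
ΔU = nCᵥΔT with Cᵥ = 3R/2: ΔU = (1.76)(12.47)(576) = 12643 J.
Q = ΔU + W = 12643 + 8428 = 21071 J.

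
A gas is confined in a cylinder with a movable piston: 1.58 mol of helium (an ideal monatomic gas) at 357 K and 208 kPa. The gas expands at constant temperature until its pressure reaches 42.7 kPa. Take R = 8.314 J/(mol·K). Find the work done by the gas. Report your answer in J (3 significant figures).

W ≈ 7430 J

Isothermal process: W = nRT ln(V₂/V₁) = nRT ln(P₁/P₂).
W = (1.58)(8.314)(357) × ln(208/42.7)
  = 4690 × ln(4.871) = 4690 × 1.583
W_by_gas = 7425 J.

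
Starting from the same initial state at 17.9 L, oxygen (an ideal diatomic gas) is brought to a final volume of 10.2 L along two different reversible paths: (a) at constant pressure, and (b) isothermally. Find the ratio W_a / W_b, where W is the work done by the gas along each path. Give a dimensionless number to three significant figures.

W_a / W_b ≈ 0.765

Path (a) isobaric: W = P₁(V₂ − V₁) → W_a/(P₁V₁) = -0.4302.
Path (b) isothermal: W = P₁V₁ ln(V₂/V₁) → W_b/(P₁V₁) = -0.5624.
W_a / W_b = -0.4302 / -0.5624 = 0.7649.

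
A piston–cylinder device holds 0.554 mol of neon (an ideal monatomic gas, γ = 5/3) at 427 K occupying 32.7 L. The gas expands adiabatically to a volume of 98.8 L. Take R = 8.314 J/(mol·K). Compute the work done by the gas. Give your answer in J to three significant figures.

Adiabatic: TV^(γ−1) = const with γ = 5/3.
T₂ = T₁ (V₁/V₂)^(γ−1) = 427 × (32.7/98.8)^0.667 = 427 × 0.4785 = 204.3 K.
W_by = nCᵥ(T₁ − T₂) = (0.554)(12.47)(427 − 204.3) = 1539 J.

W ≈ 1540 J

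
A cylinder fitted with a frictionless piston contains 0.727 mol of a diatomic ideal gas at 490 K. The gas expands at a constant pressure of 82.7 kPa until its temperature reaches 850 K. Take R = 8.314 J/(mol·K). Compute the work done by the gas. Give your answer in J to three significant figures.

W ≈ 2180 J

Isobaric: W = P ΔV = nR ΔT.
W = (0.727)(8.314)(850 − 490) = 2176 J.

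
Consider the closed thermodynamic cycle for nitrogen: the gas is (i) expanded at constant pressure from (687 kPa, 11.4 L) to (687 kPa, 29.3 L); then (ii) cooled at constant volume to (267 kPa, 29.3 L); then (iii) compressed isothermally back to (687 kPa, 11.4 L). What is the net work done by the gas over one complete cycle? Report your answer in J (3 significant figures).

Leg (i): W = PΔV = (687)(29.3 − 11.4) = 12297 J.
Leg (ii): W = 0.
Leg (iii): W = PᵢVᵢ ln(V_f/Vᵢ) = (7823) ln(11.4/29.3) = -7385 J.
W_net = 12297 − 7385 = 4912 J.

W_net ≈ 4910 J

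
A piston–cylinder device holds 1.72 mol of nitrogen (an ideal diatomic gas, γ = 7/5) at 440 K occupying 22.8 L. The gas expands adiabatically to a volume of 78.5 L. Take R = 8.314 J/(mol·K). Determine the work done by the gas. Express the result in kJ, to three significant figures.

W ≈ 6.14 kJ

Adiabatic: TV^(γ−1) = const with γ = 7/5.
T₂ = T₁ (V₁/V₂)^(γ−1) = 440 × (22.8/78.5)^0.4 = 440 × 0.6099 = 268.3 K.
W_by = nCᵥ(T₁ − T₂) = (1.72)(20.79)(440 − 268.3) = 6137 J.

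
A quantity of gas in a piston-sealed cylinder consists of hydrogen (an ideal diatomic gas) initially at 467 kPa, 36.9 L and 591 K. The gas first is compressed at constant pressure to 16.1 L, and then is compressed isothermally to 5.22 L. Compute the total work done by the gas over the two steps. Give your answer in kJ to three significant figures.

W_total ≈ -18.2 kJ

Step 1 (isobaric): W = PΔV = (467 kPa)(16.1 − 36.9 L) = -9714 J.
After step 1: P = 467 kPa, V = 16.1 L, T = 257.9 K.
Step 2 (isothermal): W = P₁V₁ ln(V₂/V₁) = (7519) ln(5.22/16.1) = -8468 J.
W_total = -9714 − 8468 = -18182 J.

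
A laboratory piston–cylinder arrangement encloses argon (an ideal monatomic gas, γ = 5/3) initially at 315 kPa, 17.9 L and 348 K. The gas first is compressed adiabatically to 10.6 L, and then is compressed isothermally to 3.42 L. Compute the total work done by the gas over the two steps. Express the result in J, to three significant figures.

W_total ≈ -12600 J

Step 1 (adiabatic): W = (P₁V₁ − P₂V₂)/(γ−1) = (5638 − 7996)/0.667 = -3536 J.
After step 1: P = 754.3 kPa, V = 10.6 L, T = 493.5 K.
Step 2 (isothermal): W = P₁V₁ ln(V₂/V₁) = (7996) ln(3.42/10.6) = -9045 J.
W_total = -3536 − 9045 = -12581 J.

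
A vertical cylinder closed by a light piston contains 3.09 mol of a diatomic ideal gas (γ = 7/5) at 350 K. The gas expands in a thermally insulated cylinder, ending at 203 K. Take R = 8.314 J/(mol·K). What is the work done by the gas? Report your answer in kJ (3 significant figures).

Adiabatic ⇒ Q = 0, so W_by = −ΔU = nCᵥ(T₁ − T₂).
Cᵥ = 5R/2 = 20.79 J/(mol·K).
W = (3.09)(20.79)(350 − 203) = 9441 J.

W ≈ 9.44 kJ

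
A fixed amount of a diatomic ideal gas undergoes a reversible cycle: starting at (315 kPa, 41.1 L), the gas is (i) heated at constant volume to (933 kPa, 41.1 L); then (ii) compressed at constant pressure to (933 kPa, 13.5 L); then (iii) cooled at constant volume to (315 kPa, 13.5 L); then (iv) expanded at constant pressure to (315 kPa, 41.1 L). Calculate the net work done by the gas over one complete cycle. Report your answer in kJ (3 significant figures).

Constant-volume legs do no work.
W(ii) = (933)(13.5 − 41.1) = -25751 J; W(iv) = (315)(41.1 − 13.5) = 8694 J.
W_net = -25751 + 8694 = -17057 J (the counter-clockwise enclosed area).

W_net ≈ -17.1 kJ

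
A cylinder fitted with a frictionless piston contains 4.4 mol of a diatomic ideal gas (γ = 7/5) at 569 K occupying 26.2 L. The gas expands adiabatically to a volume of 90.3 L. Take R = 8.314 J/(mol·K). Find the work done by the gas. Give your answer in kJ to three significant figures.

Adiabatic: TV^(γ−1) = const with γ = 7/5.
T₂ = T₁ (V₁/V₂)^(γ−1) = 569 × (26.2/90.3)^0.4 = 569 × 0.6096 = 346.9 K.
W_by = nCᵥ(T₁ − T₂) = (4.4)(20.79)(569 − 346.9) = 20315 J.

W ≈ 20.3 kJ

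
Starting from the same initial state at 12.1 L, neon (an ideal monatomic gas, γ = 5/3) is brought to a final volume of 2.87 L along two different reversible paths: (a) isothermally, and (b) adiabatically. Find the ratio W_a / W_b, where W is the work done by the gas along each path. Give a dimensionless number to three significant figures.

Path (a) isothermal: W = P₁V₁ ln(V₂/V₁) → W_a/(P₁V₁) = -1.439.
Path (b) adiabatic: W = P₁V₁(1 − (V₁/V₂)^(γ−1))/(γ−1) → W_b/(P₁V₁) = -2.415.
W_a / W_b = -1.439 / -2.415 = 0.5959.

W_a / W_b ≈ 0.596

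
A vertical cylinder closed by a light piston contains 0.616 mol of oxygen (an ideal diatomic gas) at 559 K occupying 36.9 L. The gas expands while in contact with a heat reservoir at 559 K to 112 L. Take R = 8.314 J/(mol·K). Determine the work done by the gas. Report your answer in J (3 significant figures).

W ≈ 3180 J

Isothermal: W = nRT ln(V₂/V₁).
W = (0.616)(8.314)(559) × ln(112/36.9)
  = 2863 × 1.11
W_by_gas = 3179 J.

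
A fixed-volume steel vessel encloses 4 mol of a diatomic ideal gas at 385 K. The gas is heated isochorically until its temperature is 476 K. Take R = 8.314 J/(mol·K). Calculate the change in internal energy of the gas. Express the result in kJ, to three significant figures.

Constant volume ⇒ W = 0, so Q = ΔU = nCᵥΔT with Cᵥ = 5R/2 = 20.79 J/(mol·K).
ΔU = (4)(20.79)(476 − 385) = 7566 J.

ΔU ≈ 7.57 kJ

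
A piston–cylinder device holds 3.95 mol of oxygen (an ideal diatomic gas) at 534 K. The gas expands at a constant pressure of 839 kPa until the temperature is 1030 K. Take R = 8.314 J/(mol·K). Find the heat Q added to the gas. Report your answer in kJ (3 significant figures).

Q ≈ 57.0 kJ

Isobaric: W = nRΔT = (3.95)(8.314)(496) = 16289 J.
ΔU = nCᵥΔT with Cᵥ = 5R/2: ΔU = (3.95)(20.79)(496) = 40722 J.
Q = ΔU + W = 40722 + 16289 = 57011 J.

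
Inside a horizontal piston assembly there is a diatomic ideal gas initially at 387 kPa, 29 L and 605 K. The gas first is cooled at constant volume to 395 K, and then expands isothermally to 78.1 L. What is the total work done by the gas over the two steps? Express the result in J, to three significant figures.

W_total ≈ 7260 J

Step 1 (isochoric): W = 0 (constant volume).
After step 1: P = 252.7 kPa (V unchanged).
Step 2 (isothermal): W = P₁V₁ ln(V₂/V₁) = (7327) ln(78.1/29) = 7259 J.
W_total = 0 + 7259 = 7259 J.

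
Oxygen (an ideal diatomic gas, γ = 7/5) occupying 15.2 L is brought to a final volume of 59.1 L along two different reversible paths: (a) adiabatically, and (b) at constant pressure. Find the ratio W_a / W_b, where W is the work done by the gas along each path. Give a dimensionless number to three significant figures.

W_a / W_b ≈ 0.363

Path (a) adiabatic: W = P₁V₁(1 − (V₁/V₂)^(γ−1))/(γ−1) → W_a/(P₁V₁) = 1.048.
Path (b) isobaric: W = P₁(V₂ − V₁) → W_b/(P₁V₁) = 2.888.
W_a / W_b = 1.048 / 2.888 = 0.3628.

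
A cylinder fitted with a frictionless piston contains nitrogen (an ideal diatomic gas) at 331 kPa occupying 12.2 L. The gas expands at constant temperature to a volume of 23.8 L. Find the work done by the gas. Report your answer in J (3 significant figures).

W ≈ 2700 J

Isothermal: W = nRT ln(V₂/V₁) = P₁V₁ ln(V₂/V₁).
P₁V₁ = (331 kPa)(12.2 L) = 4038 J.
W = 4038 × ln(23.8/12.2) = 4038 × 0.6682
W_by_gas = 2699 J.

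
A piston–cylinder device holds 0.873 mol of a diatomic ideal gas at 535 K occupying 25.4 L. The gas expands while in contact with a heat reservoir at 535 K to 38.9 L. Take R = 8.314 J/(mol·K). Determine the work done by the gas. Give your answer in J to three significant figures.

Isothermal: W = nRT ln(V₂/V₁).
W = (0.873)(8.314)(535) × ln(38.9/25.4)
  = 3883 × 0.4262
W_by_gas = 1655 J.

W ≈ 1660 J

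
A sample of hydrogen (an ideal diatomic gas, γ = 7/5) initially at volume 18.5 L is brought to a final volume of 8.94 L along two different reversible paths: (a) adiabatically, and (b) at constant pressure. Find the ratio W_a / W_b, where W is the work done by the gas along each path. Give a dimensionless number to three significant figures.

W_a / W_b ≈ 1.63

Path (a) adiabatic: W = P₁V₁(1 − (V₁/V₂)^(γ−1))/(γ−1) → W_a/(P₁V₁) = -0.8441.
Path (b) isobaric: W = P₁(V₂ − V₁) → W_b/(P₁V₁) = -0.5168.
W_a / W_b = -0.8441 / -0.5168 = 1.633.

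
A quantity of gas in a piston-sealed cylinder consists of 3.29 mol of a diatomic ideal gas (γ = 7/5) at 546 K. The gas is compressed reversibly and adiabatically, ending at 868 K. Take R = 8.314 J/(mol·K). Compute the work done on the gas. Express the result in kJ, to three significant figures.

Adiabatic ⇒ Q = 0, so W_by = −ΔU = nCᵥ(T₁ − T₂).
Cᵥ = 5R/2 = 20.79 J/(mol·K).
W = (3.29)(20.79)(546 − 868) = -22019 J.
Work on gas = −W_by = 22019 J.

W ≈ 22.0 kJ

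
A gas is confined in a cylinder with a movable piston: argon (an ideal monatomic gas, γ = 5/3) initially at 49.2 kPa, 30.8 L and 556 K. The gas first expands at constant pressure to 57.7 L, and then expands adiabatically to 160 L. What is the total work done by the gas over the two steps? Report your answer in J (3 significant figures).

Step 1 (isobaric): W = PΔV = (49.2 kPa)(57.7 − 30.8 L) = 1323 J.
After step 1: P = 49.2 kPa, V = 57.7 L, T = 1042 K.
Step 2 (adiabatic): W = (P₁V₁ − P₂V₂)/(γ−1) = (2839 − 1438)/0.667 = 2101 J.
W_total = 1323 + 2101 = 3424 J.

W_total ≈ 3420 J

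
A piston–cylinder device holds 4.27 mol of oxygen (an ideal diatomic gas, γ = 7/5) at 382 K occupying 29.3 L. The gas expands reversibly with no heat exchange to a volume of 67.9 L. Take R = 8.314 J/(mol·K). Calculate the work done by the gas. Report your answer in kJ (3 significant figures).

Adiabatic: TV^(γ−1) = const with γ = 7/5.
T₂ = T₁ (V₁/V₂)^(γ−1) = 382 × (29.3/67.9)^0.4 = 382 × 0.7145 = 272.9 K.
W_by = nCᵥ(T₁ − T₂) = (4.27)(20.79)(382 − 272.9) = 9680 J.

W ≈ 9.68 kJ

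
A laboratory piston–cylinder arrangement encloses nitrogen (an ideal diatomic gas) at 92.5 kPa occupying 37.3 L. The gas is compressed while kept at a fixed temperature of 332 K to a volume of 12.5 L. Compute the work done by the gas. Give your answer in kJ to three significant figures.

Isothermal: W = nRT ln(V₂/V₁) = P₁V₁ ln(V₂/V₁).
P₁V₁ = (92.5 kPa)(37.3 L) = 3450 J.
W = 3450 × ln(12.5/37.3) = 3450 × -1.093
W_by_gas = -3772 J.

W ≈ -3.77 kJ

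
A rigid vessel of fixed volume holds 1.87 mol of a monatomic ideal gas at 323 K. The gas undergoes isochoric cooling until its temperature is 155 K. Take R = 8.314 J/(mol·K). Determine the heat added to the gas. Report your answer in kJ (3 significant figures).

Constant volume ⇒ W = 0, so Q = ΔU = nCᵥΔT with Cᵥ = 3R/2 = 12.47 J/(mol·K).
ΔU = (1.87)(12.47)(155 − 323) = -3918 J.

Q ≈ -3.92 kJ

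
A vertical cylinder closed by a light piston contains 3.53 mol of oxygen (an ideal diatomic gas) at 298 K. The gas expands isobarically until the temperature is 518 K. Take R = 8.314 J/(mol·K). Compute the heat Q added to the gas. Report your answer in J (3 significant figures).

Isobaric: W = nRΔT = (3.53)(8.314)(220) = 6457 J.
ΔU = nCᵥΔT with Cᵥ = 5R/2: ΔU = (3.53)(20.79)(220) = 16142 J.
Q = ΔU + W = 16142 + 6457 = 22598 J.

Q ≈ 22600 J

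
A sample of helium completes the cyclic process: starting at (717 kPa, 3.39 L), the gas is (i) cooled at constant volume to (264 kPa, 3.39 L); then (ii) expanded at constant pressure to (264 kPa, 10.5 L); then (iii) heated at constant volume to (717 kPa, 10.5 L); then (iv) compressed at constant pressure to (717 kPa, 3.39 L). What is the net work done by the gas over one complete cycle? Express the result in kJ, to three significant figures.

W_net ≈ -3.22 kJ

Constant-volume legs do no work.
W(ii) = (264)(10.5 − 3.39) = 1877 J; W(iv) = (717)(3.39 − 10.5) = -5098 J.
W_net = 1877 − 5098 = -3221 J (the counter-clockwise enclosed area).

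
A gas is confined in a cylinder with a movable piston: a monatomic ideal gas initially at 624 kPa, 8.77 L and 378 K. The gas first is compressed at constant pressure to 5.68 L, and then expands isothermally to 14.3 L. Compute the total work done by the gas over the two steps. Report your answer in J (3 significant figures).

W_total ≈ 1340 J

Step 1 (isobaric): W = PΔV = (624 kPa)(5.68 − 8.77 L) = -1928 J.
After step 1: P = 624 kPa, V = 5.68 L, T = 244.8 K.
Step 2 (isothermal): W = P₁V₁ ln(V₂/V₁) = (3544) ln(14.3/5.68) = 3273 J.
W_total = -1928 + 3273 = 1344 J.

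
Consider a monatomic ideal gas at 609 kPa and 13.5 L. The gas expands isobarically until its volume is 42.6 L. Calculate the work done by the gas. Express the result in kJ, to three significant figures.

W ≈ 17.7 kJ

Isobaric: W = P ΔV.
W = (609 kPa)(42.6 − 13.5 L) = (609)(29.1) = 17722 J.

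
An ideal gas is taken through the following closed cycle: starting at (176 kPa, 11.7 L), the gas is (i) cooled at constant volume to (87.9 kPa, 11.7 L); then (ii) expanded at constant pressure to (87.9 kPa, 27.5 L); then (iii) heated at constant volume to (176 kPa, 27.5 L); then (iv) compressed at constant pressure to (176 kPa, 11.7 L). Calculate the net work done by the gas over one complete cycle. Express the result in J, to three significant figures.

W_net ≈ -1390 J

Constant-volume legs do no work.
W(ii) = (87.9)(27.5 − 11.7) = 1389 J; W(iv) = (176)(11.7 − 27.5) = -2781 J.
W_net = 1389 − 2781 = -1392 J (the counter-clockwise enclosed area).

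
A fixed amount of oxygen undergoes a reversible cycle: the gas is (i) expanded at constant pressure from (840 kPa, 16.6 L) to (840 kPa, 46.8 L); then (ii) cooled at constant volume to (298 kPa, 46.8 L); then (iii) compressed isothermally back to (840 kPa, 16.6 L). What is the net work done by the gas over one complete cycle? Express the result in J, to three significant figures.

Leg (i): W = PΔV = (840)(46.8 − 16.6) = 25368 J.
Leg (ii): W = 0.
Leg (iii): W = PᵢVᵢ ln(V_f/Vᵢ) = (13946) ln(16.6/46.8) = -14455 J.
W_net = 25368 − 14455 = 10913 J.

W_net ≈ 10900 J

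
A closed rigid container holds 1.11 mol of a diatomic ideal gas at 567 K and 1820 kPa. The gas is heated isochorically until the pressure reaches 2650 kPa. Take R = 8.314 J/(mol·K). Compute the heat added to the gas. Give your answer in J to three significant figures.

Constant volume ⇒ W = 0, so Q = ΔU = nCᵥΔT with Cᵥ = 5R/2 = 20.79 J/(mol·K).
At constant V, T₂/T₁ = P₂/P₁ ⇒ ΔT = T₁(P₂/P₁ − 1) = 567·(2650/1820 − 1) = 258.6 K.
ΔU = (1.11)(20.79)(258.6) = 5966 J.

Q ≈ 5970 J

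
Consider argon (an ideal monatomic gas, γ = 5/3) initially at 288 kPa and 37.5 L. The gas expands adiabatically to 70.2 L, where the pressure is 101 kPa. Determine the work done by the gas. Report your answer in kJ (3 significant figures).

W ≈ 5.56 kJ

Adiabatic: W = (P₁V₁ − P₂V₂)/(γ − 1) with γ = 5/3.
P₁V₁ = 10800 J, P₂V₂ = 7090 J.
W = (10800 − 7090) / 0.6667 = 5565 J.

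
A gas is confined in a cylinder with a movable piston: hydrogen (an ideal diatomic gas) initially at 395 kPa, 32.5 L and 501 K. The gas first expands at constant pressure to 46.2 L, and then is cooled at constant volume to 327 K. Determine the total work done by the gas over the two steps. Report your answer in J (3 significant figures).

W_total ≈ 5410 J

Step 1 (isobaric): W = PΔV = (395 kPa)(46.2 − 32.5 L) = 5412 J.
Step 2 (isochoric): W = 0 (constant volume).
W_total = 5412 + 0 = 5412 J.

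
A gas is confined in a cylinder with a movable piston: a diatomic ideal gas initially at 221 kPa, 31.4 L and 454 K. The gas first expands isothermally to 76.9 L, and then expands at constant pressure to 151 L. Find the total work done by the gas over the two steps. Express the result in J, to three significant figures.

W_total ≈ 12900 J

Step 1 (isothermal): W = P₁V₁ ln(V₂/V₁) = (6939) ln(76.9/31.4) = 6216 J.
After step 1: P = 90.24 kPa, V = 76.9 L, T = 454 K.
Step 2 (isobaric): W = PΔV = (90.24 kPa)(151 − 76.9 L) = 6687 J.
W_total = 6216 + 6687 = 12902 J.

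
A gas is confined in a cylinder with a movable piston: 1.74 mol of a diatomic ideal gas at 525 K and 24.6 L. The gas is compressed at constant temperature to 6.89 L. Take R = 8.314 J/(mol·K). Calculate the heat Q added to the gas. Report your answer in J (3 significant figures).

Q ≈ -9670 J

Isothermal ⇒ ΔU = 0, so Q = W = nRT ln(V₂/V₁).
Q = (1.74)(8.314)(525) ln(6.89/24.6) = 7595 × -1.273 = -9666 J.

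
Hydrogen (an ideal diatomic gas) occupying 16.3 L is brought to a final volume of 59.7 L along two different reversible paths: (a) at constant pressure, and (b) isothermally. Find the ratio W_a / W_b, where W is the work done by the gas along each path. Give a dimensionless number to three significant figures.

Path (a) isobaric: W = P₁(V₂ − V₁) → W_a/(P₁V₁) = 2.663.
Path (b) isothermal: W = P₁V₁ ln(V₂/V₁) → W_b/(P₁V₁) = 1.298.
W_a / W_b = 2.663 / 1.298 = 2.051.

W_a / W_b ≈ 2.05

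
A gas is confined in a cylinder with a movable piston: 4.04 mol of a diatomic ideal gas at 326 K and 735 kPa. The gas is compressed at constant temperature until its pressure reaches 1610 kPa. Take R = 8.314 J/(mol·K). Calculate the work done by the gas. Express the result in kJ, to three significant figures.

W ≈ -8.59 kJ

Isothermal process: W = nRT ln(V₂/V₁) = nRT ln(P₁/P₂).
W = (4.04)(8.314)(326) × ln(735/1610)
  = 10950 × ln(0.4565) = 10950 × -0.7841
W_by_gas = -8586 J.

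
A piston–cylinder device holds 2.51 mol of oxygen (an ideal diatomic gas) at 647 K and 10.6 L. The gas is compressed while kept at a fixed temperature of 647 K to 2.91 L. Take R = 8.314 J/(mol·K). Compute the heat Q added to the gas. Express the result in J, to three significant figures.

Q ≈ -17500 J

Isothermal ⇒ ΔU = 0, so Q = W = nRT ln(V₂/V₁).
Q = (2.51)(8.314)(647) ln(2.91/10.6) = 13502 × -1.293 = -17454 J.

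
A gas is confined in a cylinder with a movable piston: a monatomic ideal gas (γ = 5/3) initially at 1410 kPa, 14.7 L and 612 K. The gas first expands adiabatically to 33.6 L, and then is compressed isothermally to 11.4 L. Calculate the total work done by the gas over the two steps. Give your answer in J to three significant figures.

W_total ≈ 261 J

Step 1 (adiabatic): W = (P₁V₁ − P₂V₂)/(γ−1) = (20727 − 11945)/0.667 = 13173 J.
After step 1: P = 355.5 kPa, V = 33.6 L, T = 352.7 K.
Step 2 (isothermal): W = P₁V₁ ln(V₂/V₁) = (11945) ln(11.4/33.6) = -12912 J.
W_total = 13173 − 12912 = 261.3 J.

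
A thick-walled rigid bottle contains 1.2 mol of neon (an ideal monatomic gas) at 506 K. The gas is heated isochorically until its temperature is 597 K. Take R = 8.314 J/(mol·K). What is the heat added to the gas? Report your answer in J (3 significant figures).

Constant volume ⇒ W = 0, so Q = ΔU = nCᵥΔT with Cᵥ = 3R/2 = 12.47 J/(mol·K).
ΔU = (1.2)(12.47)(597 − 506) = 1362 J.

Q ≈ 1360 J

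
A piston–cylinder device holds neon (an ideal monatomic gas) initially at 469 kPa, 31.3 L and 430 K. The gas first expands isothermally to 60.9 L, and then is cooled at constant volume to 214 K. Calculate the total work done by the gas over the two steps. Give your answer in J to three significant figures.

W_total ≈ 9770 J

Step 1 (isothermal): W = P₁V₁ ln(V₂/V₁) = (14680) ln(60.9/31.3) = 9771 J.
Step 2 (isochoric): W = 0 (constant volume).
W_total = 9771 + 0 = 9771 J.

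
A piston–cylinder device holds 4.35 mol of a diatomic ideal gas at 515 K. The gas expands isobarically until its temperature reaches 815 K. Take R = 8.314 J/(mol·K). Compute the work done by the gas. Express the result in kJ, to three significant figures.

W ≈ 10.8 kJ

Isobaric: W = P ΔV = nR ΔT.
W = (4.35)(8.314)(815 − 515) = 10850 J.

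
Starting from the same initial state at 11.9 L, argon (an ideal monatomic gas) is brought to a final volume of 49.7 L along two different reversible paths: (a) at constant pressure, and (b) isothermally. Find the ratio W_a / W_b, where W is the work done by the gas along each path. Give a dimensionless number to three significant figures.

W_a / W_b ≈ 2.22

Path (a) isobaric: W = P₁(V₂ − V₁) → W_a/(P₁V₁) = 3.176.
Path (b) isothermal: W = P₁V₁ ln(V₂/V₁) → W_b/(P₁V₁) = 1.429.
W_a / W_b = 3.176 / 1.429 = 2.222.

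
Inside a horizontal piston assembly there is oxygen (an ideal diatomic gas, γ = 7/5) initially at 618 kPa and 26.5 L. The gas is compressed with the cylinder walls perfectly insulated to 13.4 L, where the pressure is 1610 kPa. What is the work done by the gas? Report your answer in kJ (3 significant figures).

W ≈ -13.0 kJ

Adiabatic: W = (P₁V₁ − P₂V₂)/(γ − 1) with γ = 7/5.
P₁V₁ = 16377 J, P₂V₂ = 21574 J.
W = (16377 − 21574) / 0.4 = -12993 J.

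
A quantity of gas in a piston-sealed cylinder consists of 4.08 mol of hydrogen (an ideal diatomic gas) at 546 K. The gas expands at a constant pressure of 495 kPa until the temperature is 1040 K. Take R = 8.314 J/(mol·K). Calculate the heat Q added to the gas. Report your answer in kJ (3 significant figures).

Isobaric: W = nRΔT = (4.08)(8.314)(494) = 16757 J.
ΔU = nCᵥΔT with Cᵥ = 5R/2: ΔU = (4.08)(20.79)(494) = 41893 J.
Q = ΔU + W = 41893 + 16757 = 58650 J.

Q ≈ 58.6 kJ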